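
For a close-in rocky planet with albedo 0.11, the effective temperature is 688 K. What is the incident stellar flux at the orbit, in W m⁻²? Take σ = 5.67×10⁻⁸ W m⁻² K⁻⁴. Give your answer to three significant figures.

Invert the energy balance for S: S = 4σT⁴/(1−α).
σT⁴ = 5.67×10⁻⁸·(688)⁴ = 12700 W m⁻².
So S = 4×12700/(1−0.11) = 57100 W m⁻².

57100 W m⁻²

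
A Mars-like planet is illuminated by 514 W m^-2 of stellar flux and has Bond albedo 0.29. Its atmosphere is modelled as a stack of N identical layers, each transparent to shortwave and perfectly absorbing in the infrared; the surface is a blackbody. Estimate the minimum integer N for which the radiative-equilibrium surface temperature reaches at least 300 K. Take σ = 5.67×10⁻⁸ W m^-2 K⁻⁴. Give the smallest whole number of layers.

Top-of-atmosphere balance: σT_e⁴ = S(1−α)/4 = 91.23 W m^-2 → T_e = 200.3 K.
Since T_s⁴ = (N+1)T_e⁴, we need N ≥ (T_s/T_e)⁴ − 1 = 4.034.
Rounding up, N = 5.

5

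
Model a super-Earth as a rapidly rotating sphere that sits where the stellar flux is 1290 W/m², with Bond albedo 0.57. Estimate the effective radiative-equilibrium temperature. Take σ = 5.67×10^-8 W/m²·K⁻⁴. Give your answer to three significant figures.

222 K

Averaging over the sphere, the absorbed flux is S(1−α)/4 = 138.7 W/m².
Balancing against σT⁴: T = (138.7/5.67×10⁻⁸)^(1/4) = 222.4 K.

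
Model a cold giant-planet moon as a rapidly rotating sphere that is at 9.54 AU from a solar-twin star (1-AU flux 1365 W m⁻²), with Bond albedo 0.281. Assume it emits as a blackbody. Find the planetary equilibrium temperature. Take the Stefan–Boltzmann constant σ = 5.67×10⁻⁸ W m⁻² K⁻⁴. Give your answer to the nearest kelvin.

By the inverse-square law, S = 1365/9.54² = 15.00 W m⁻².
The planet absorbs (1−α)S over its disc πR² and re-emits over 4πR², so the mean absorbed flux is (1−0.281)·15.00/4 = 2.696 W m⁻².
Set σT⁴ = 2.696 → T = (2.696/σ)^(1/4) = 83.04 K.

83 K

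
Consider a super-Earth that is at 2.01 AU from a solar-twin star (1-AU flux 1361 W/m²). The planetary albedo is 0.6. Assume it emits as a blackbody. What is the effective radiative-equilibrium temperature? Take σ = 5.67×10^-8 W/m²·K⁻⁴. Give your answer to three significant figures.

Irradiance scales as 1/d², so S = 1361 W/m² × (1/2.01)² = 336.9 W/m².
Averaging over the sphere, the absorbed flux is S(1−α)/4 = 33.69 W/m².
In equilibrium σT⁴ equals this, so T = 156.1 K.

156 K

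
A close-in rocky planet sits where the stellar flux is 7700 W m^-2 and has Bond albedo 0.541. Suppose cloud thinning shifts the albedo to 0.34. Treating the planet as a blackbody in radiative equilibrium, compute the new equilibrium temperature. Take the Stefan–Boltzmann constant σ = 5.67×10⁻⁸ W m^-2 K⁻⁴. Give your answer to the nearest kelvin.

With the new albedo, S(1−α₂)/4 = 1270 W m^-2, so T₂ = 386.9 K.

387 K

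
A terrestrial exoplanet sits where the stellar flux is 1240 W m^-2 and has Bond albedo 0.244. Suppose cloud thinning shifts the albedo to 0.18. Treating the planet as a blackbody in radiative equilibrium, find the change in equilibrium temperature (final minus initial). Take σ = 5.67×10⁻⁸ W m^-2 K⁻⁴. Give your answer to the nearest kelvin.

5 K

Before: T₁ = [1240·0.756/(4σ)]^(1/4) = 253.6 K.
After:  T₂ = [1240·0.82/(4σ)]^(1/4) = 258.8 K.
Change: 258.8 − 253.6 = 5.204 K.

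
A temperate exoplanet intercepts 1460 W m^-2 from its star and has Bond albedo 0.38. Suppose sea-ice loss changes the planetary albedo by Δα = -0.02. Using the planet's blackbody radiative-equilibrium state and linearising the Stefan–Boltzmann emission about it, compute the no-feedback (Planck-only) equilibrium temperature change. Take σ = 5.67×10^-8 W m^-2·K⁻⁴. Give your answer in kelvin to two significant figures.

The baseline emission temperature is T_e = 251.3 K.
The change in absorbed flux is Δ[S(1−α)/4] = −SΔα/4 = 7.300 W m^-2.
The Planck feedback parameter is 4σT_e³ = 3.601 W m^-2/K.
Hence the no-feedback warming is ΔF/(4σT_e³) = 2.03 K.

2.0 K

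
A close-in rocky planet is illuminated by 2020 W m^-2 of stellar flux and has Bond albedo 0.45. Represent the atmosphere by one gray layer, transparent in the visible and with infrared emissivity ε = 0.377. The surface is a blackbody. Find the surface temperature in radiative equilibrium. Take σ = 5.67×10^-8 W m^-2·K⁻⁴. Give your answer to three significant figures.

Effective emission temperature (TOA balance): σT_e⁴ = S(1−α)/4 = 277.8 W m^-2 → T_e = 264.6 K.
The surface balance (absorbed SW + ε·downward IR = σT_s⁴) with T_a⁴ = T_s⁴/2 reduces to T_s = T_e·[2/(2−ε)]^¼ = 278.7 K.

279 K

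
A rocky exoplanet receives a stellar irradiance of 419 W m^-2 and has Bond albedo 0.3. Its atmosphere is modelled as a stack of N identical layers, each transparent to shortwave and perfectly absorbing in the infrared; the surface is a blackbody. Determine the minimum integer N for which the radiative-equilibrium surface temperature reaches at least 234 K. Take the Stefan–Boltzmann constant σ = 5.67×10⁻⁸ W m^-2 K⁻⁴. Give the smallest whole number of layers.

2

Top-of-atmosphere balance: σT_e⁴ = S(1−α)/4 = 73.32 W m^-2 → T_e = 189.6 K.
Since T_s⁴ = (N+1)T_e⁴, we need N ≥ (T_s/T_e)⁴ − 1 = 1.318.
The minimum whole number is N = 2.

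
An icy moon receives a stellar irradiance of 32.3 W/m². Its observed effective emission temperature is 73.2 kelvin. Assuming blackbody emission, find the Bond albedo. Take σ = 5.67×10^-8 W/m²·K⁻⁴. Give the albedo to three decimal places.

From σT⁴ = S(1−α)/4 we invert for α: 1−α = 4σT⁴/S.
σT⁴ = 1.628 W/m², so 4σT⁴ = 6.512 W/m².
Hence α = 1 − 6.512/32.30 = 0.7984.

0.798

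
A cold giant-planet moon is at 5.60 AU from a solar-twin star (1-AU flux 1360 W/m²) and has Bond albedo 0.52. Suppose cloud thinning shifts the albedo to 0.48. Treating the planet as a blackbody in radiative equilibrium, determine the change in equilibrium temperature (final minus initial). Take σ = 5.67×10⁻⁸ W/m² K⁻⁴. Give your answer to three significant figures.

Irradiance scales as 1/d², so S = 1360 W/m² × (1/5.60)² = 43.37 W/m².
Initial: T₁ = [S(1−0.52)/(4σ)]^(1/4) = 97.88 K.
Final:   T₂ = [S(1−0.48)/(4σ)]^(1/4) = 99.86 K.
Change: 99.86 − 97.88 = 1.978 K.

1.98 kelvin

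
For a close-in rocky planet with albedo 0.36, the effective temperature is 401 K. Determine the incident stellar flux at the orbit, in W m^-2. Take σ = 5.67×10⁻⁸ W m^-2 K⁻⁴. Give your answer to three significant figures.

From S(1−α)/4 = σT⁴: S = 4σT⁴/(1−α).
The emitted flux is σT⁴ = 1466 W m^-2.
S = 4·1466/0.64 = 9163 W m^-2.

9160 W m^-2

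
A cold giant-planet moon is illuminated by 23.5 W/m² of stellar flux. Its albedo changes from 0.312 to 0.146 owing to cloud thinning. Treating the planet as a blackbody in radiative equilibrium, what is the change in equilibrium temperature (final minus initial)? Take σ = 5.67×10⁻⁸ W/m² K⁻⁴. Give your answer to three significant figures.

5.10 K

With α = 0.312, T₁ = 91.89 K.
Final:   T₂ = [S(1−0.146)/(4σ)]^(1/4) = 96.99 K.
ΔT = T₂ − T₁ = 5.102 K.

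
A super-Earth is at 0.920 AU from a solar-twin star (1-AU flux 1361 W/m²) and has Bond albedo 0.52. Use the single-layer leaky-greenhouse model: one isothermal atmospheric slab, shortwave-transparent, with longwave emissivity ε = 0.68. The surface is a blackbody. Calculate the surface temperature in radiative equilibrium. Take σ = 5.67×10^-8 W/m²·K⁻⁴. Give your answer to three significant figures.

By the inverse-square law, S = 1361/0.920² = 1608 W/m².
Effective emission temperature (TOA balance): σT_e⁴ = S(1−α)/4 = 193.0 W/m² → T_e = 241.5 K.
For a single slab of emissivity ε, T_s⁴ = 2T_e⁴/(2−ε); thus T_s = 241.5·(1.515)^(1/4) = 268.0 K.

268 K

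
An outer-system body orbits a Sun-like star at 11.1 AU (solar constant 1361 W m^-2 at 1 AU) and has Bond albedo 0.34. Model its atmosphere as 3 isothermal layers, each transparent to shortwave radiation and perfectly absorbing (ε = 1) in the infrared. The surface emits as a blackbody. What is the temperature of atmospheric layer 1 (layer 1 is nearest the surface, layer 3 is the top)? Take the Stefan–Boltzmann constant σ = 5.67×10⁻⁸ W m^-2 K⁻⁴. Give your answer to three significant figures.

99.1 K

By the inverse-square law, S = 1361/11.1² = 11.05 W m^-2.
OLR = S(1−α)/4 = 1.823 W m^-2; the top layer radiates at T_e = 75.30 K.
The net upward flux σT_e⁴ is constant between every pair of levels, so T_k⁴ = (N+1−k)T_e⁴.
With k = 1: T_1 = (3+1−1)^¼·75.30 K = 99.10 K.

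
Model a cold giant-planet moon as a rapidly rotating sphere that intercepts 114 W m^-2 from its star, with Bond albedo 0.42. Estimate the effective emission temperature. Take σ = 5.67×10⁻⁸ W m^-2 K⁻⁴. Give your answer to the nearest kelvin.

Absorbed flux (global mean): S(1−α)/4 = 114.0·0.58/4 = 16.53 W m^-2.
Balancing against σT⁴: T = (16.53/5.67×10⁻⁸)^(1/4) = 130.7 K.

131 K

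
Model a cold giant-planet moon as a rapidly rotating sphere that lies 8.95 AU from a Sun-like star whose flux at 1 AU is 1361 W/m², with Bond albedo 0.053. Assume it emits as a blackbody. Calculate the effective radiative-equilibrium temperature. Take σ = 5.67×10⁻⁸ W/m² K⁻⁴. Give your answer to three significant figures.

91.8 kelvin

Irradiance scales as 1/d², so S = 1361 W/m² × (1/8.95)² = 16.99 W/m².
The planet absorbs (1−α)S over its disc πR² and re-emits over 4πR², so the mean absorbed flux is (1−0.053)·16.99/4 = 4.023 W/m².
Set σT⁴ = 4.023 → T = (4.023/σ)^(1/4) = 91.78 K.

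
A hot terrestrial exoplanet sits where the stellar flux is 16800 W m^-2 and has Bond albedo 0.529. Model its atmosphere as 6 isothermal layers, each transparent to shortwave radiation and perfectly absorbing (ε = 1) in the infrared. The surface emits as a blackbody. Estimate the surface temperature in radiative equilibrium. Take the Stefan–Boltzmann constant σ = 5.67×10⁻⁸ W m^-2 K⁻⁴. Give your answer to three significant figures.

Top-of-atmosphere balance: σT_e⁴ = S(1−α)/4 = 1978 W m^-2 → T_e = 432.2 K.
For an N-layer opaque stack, T_s⁴ = (N+1)T_e⁴, hence T_s = (7)^(1/4)×432.2 K = 703.0 K.

703 K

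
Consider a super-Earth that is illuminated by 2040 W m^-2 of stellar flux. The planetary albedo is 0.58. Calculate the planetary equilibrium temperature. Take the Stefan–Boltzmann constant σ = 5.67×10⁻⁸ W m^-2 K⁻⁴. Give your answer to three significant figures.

248 K

Absorbed flux (global mean): S(1−α)/4 = 2040·0.42/4 = 214.2 W m^-2.
Balancing against σT⁴: T = (214.2/5.67×10⁻⁸)^(1/4) = 247.9 K.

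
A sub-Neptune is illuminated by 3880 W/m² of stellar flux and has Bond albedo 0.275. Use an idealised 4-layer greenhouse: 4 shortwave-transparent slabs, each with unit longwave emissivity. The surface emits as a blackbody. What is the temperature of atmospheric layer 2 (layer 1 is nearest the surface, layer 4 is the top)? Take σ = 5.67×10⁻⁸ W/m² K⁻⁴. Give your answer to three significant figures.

Top-of-atmosphere balance: σT_e⁴ = S(1−α)/4 = 703.2 W/m² → T_e = 333.7 K.
Each opaque layer satisfies 2T_j⁴ = T_{j−1}⁴ + T_{j+1}⁴, giving T_k⁴ = (N+1−k)T_e⁴.
With k = 2: T_2 = (4+1−2)^¼·333.7 K = 439.2 K.

439 kelvin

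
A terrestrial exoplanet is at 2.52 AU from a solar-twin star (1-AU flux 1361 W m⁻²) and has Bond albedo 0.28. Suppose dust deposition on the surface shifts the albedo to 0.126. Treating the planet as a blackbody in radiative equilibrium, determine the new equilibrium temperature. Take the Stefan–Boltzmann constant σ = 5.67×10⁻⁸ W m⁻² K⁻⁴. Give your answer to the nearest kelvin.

170 K

Flux at the orbit: S = 1361/(2.52)² = 214.3 W m⁻².
With the new albedo, S(1−α₂)/4 = 46.83 W m⁻², so T₂ = 169.5 K.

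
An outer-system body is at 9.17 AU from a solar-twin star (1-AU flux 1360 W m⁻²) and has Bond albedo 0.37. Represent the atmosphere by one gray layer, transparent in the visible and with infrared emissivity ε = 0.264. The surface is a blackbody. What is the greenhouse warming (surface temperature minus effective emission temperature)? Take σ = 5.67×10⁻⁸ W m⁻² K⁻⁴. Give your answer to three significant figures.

Irradiance scales as 1/d², so S = 1360 W m⁻² × (1/9.17)² = 16.17 W m⁻².
The planet radiates to space at T_e = [S(1−α)/(4σ)]^(1/4) = 81.87 K.
The surface balance (absorbed SW + ε·downward IR = σT_s⁴) with T_a⁴ = T_s⁴/2 reduces to T_s = T_e·[2/(2−ε)]^¼ = 84.82 K.
The atmosphere warms the surface by 2.949 K.

2.95 K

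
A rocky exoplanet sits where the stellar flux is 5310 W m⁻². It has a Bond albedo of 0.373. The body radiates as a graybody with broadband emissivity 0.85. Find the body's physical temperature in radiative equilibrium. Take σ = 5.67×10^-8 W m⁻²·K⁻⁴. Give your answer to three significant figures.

Absorbed flux (global mean): S(1−α)/4 = 5310·0.627/4 = 832.3 W m⁻².
Radiative balance εσT⁴ = 832.3 gives T = [832.3/(0.85·σ)]^(1/4) = 362.5 K.

363 kelvin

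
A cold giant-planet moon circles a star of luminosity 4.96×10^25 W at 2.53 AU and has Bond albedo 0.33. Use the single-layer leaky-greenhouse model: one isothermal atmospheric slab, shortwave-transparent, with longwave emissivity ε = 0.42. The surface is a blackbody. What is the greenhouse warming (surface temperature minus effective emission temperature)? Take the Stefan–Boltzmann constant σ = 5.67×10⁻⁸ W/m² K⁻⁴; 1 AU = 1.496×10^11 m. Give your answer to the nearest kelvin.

6 kelvin

d = 2.53 × 1.496×10^11 m = 3.785×10^11 m.
S = L/(4πd²) = 27.55 W/m².
The planet radiates to space at T_e = [S(1−α)/(4σ)]^(1/4) = 94.98 K.
The surface balance (absorbed SW + ε·downward IR = σT_s⁴) with T_a⁴ = T_s⁴/2 reduces to T_s = T_e·[2/(2−ε)]^¼ = 100.7 K.
Greenhouse warming: T_s − T_e = 5.766 K.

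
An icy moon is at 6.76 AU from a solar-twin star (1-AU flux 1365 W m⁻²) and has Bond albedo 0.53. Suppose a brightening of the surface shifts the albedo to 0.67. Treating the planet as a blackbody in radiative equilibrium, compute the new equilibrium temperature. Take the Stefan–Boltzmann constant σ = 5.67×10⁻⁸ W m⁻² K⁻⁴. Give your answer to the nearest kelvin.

81 K

Irradiance scales as 1/d², so S = 1365 W m⁻² × (1/6.76)² = 29.87 W m⁻².
With the new albedo, S(1−α₂)/4 = 2.464 W m⁻², so T₂ = 81.19 K.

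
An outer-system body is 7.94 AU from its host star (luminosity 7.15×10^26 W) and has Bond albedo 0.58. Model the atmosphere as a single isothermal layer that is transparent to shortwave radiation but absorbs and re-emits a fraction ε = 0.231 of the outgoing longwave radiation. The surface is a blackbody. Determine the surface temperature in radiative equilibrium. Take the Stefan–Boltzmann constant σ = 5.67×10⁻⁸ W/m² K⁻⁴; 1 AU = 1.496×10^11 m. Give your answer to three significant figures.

95.9 K

Orbital distance: d = 7.94 AU = 1.188×10^12 m.
Spreading L over a sphere of radius d: S = 7.15×10^26/(4π·1.19×10^12²) = 40.33 W/m².
The planet radiates to space at T_e = [S(1−α)/(4σ)]^(1/4) = 92.96 K.
The surface balance (absorbed SW + ε·downward IR = σT_s⁴) with T_a⁴ = T_s⁴/2 reduces to T_s = T_e·[2/(2−ε)]^¼ = 95.86 K.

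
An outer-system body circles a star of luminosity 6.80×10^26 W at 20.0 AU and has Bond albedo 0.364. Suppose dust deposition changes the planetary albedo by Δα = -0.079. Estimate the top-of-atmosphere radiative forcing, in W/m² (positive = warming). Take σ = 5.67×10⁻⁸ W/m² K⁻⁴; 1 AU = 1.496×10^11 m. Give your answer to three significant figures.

d = 20.0 × 1.496×10^11 m = 2.992×10^12 m.
S = L/(4πd²) = 6.045 W/m².
ΔF = −(S/4)Δα = −(6.045/4)×(-0.079) = 0.1194 W/m².

0.119 W/m²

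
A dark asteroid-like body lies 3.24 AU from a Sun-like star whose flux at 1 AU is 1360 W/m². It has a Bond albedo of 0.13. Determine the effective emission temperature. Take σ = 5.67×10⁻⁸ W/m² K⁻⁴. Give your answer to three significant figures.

149 K

By the inverse-square law, S = 1360/3.24² = 129.6 W/m².
Averaging over the sphere, the absorbed flux is S(1−α)/4 = 28.18 W/m².
In equilibrium σT⁴ equals this, so T = 149.3 K.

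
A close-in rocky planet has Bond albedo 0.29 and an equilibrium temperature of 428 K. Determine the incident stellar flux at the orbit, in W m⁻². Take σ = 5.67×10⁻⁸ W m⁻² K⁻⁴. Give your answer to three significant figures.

From S(1−α)/4 = σT⁴: S = 4σT⁴/(1−α).
The emitted flux is σT⁴ = 1903 W m⁻².
So S = 4×1903/(1−0.29) = 10720 W m⁻².

10700 W m⁻²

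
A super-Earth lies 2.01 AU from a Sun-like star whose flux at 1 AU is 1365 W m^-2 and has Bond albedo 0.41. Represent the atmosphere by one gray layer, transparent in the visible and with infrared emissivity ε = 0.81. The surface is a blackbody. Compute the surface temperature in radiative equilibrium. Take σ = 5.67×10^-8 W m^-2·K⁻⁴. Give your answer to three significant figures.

Flux at the orbit: S = 1365/(2.01)² = 337.9 W m^-2.
At the top of the atmosphere, σT_e⁴ = S(1−α)/4 = 49.83 W m^-2, giving T_e = 172.2 K.
For a single slab of emissivity ε, T_s⁴ = 2T_e⁴/(2−ε); thus T_s = 172.2·(1.681)^(1/4) = 196.0 K.

196 K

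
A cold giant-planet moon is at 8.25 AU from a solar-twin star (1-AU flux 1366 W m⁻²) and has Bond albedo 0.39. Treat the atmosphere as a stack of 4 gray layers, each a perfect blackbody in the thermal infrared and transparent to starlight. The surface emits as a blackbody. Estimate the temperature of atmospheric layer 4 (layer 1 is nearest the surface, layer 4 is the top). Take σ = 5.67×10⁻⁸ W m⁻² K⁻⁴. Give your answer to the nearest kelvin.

86 K

By the inverse-square law, S = 1366/8.25² = 20.07 W m⁻².
OLR = S(1−α)/4 = 3.061 W m⁻²; the top layer radiates at T_e = 85.72 K.
The net upward flux σT_e⁴ is constant between every pair of levels, so T_k⁴ = (N+1−k)T_e⁴.
With k = 4: T_4 = (4+1−4)^¼·85.72 K = 85.72 K.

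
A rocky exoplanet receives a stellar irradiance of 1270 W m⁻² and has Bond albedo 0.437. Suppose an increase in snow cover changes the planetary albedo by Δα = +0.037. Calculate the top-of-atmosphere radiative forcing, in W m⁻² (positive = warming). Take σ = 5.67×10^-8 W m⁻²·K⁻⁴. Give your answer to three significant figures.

-11.7 W m⁻²

The change in absorbed flux is Δ[S(1−α)/4] = −SΔα/4 = -11.75 W m⁻².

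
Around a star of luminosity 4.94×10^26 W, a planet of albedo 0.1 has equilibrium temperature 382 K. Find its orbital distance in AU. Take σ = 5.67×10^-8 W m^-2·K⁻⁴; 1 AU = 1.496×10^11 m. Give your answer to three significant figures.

Required flux: S = 4σT⁴/(1−α) = 5366 W m^-2.
Then d = [L/(4πS)]^(1/2) = 8.559×10^10 m, i.e. 0.5721 AU.

0.572 AU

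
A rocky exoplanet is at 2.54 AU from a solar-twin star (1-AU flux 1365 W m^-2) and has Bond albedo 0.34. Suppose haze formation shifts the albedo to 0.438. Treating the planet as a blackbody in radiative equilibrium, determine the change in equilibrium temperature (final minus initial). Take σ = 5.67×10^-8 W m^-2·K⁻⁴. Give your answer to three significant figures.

-6.20 kelvin

Flux at the orbit: S = 1365/(2.54)² = 211.6 W m^-2.
Initial: T₁ = [S(1−0.34)/(4σ)]^(1/4) = 157.5 K.
With α = 0.438, T₂ = 151.3 K.
Change: 151.3 − 157.5 = -6.204 K.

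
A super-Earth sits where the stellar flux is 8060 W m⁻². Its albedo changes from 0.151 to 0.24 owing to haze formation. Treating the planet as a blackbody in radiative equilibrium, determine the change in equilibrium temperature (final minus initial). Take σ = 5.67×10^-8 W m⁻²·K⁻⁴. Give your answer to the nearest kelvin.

Before: T₁ = [8060·0.849/(4σ)]^(1/4) = 416.8 K.
After:  T₂ = [8060·0.76/(4σ)]^(1/4) = 405.4 K.
ΔT = T₂ − T₁ = -11.38 K.

-11 K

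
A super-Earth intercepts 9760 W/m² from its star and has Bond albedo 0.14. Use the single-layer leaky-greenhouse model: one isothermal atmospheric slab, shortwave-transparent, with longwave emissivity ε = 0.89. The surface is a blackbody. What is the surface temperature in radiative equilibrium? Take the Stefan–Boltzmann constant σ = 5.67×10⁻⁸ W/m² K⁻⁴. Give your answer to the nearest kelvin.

The planet radiates to space at T_e = [S(1−α)/(4σ)]^(1/4) = 438.6 K.
The surface balance (absorbed SW + ε·downward IR = σT_s⁴) with T_a⁴ = T_s⁴/2 reduces to T_s = T_e·[2/(2−ε)]^¼ = 508.2 K.

508 K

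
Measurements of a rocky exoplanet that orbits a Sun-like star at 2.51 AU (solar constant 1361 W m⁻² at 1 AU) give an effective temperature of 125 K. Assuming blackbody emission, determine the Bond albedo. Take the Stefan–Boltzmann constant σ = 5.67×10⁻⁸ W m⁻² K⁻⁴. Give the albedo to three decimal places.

0.744

By the inverse-square law, S = 1361/2.51² = 216.0 W m⁻².
From σT⁴ = S(1−α)/4 we invert for α: 1−α = 4σT⁴/S.
4σT⁴ = 4·5.67×10⁻⁸·(125)⁴ = 55.37 W m⁻².
1−α = 55.37/216.0 = 0.2563, so α = 0.7437.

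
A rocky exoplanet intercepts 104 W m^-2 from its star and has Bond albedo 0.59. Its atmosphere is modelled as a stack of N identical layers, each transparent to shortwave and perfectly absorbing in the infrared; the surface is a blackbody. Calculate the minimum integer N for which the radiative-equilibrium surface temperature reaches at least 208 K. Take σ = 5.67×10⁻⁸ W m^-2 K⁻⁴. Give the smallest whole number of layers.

The effective emission temperature is T_e = [S(1−α)/(4σ)]^¼ = 117.1 K.
T_s = (N+1)^(1/4)·T_e ≥ 208 K requires N+1 ≥ (T_s/T_e)⁴ = (208/117.1)⁴ = 9.956.
So N ≥ 8.956; the smallest integer is N = 9.

9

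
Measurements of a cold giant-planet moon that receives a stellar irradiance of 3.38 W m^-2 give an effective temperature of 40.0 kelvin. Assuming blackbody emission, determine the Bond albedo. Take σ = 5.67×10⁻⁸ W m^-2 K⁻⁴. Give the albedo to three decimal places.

0.828

Rearranging the radiative balance, α = 1 − 4σT⁴/S.
4σT⁴ = 4·5.67×10⁻⁸·(40.0)⁴ = 0.5806 W m^-2.
1−α = 0.5806/3.380 = 0.1718, so α = 0.8282.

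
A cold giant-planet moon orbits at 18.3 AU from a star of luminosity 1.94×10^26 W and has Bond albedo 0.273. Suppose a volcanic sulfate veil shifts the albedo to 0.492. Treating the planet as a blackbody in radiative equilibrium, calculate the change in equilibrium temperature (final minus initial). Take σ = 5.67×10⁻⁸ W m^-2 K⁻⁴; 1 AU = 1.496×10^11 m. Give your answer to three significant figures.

d = 18.3 × 1.496×10^11 m = 2.738×10^12 m.
S = L/(4πd²) = 2.060 W m^-2.
Before: T₁ = [2.060·0.727/(4σ)]^(1/4) = 50.69 K.
With α = 0.492, T₂ = 46.35 K.
Change: 46.35 − 50.69 = -4.345 K.

-4.34 kelvin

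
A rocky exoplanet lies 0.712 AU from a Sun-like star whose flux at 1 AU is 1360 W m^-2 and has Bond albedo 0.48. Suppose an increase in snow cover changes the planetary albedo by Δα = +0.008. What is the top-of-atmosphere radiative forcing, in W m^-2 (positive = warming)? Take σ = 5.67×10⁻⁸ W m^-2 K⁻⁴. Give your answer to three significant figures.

Irradiance scales as 1/d², so S = 1360 W m^-2 × (1/0.712)² = 2683 W m^-2.
TOA radiative forcing: ΔF = −S·Δα/4 = −2683·(+0.008)/4 = -5.365 W m^-2.

-5.37 W m^-2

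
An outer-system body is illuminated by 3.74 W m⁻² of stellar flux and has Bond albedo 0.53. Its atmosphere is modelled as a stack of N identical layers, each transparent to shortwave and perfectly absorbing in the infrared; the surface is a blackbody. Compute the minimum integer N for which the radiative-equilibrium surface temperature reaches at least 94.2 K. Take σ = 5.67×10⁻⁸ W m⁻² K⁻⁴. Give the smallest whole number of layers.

The effective emission temperature is T_e = [S(1−α)/(4σ)]^¼ = 52.76 K.
Need (N+1)T_e⁴ ≥ T_s⁴, i.e. N+1 ≥ (94.2/52.76)⁴ = 10.160.
So N ≥ 9.160; the smallest integer is N = 10.

10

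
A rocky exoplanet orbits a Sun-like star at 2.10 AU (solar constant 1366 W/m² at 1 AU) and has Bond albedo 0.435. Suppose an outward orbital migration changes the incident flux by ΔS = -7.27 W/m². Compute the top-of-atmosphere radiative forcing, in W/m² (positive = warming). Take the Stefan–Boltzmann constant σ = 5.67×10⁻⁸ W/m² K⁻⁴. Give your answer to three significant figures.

By the inverse-square law, S = 1366/2.10² = 309.8 W/m².
Only a fraction (1−α) is absorbed and it's spread over 4πR², so ΔF = (1−α)ΔS/4 = -1.027 W/m².

-1.03 W/m²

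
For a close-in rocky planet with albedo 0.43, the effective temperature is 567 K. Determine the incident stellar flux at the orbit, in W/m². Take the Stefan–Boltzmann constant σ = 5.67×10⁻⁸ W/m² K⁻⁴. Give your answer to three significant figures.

Invert the energy balance for S: S = 4σT⁴/(1−α).
σT⁴ = 5.67×10⁻⁸·(567)⁴ = 5860 W/m².
S = 4·5860/0.57 = 41120 W/m².

41100 W/m²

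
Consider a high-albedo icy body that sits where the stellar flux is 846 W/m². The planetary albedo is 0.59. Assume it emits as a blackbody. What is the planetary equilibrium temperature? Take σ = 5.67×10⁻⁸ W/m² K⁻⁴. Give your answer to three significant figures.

Absorbed flux (global mean): S(1−α)/4 = 846.0·0.41/4 = 86.72 W/m².
Balancing against σT⁴: T = (86.72/5.67×10⁻⁸)^(1/4) = 197.8 K.

198 K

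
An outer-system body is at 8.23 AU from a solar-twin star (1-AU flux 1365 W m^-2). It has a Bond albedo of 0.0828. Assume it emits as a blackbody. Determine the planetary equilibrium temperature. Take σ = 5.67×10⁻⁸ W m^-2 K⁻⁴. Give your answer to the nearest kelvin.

95 K

By the inverse-square law, S = 1365/8.23² = 20.15 W m^-2.
Absorbed flux (global mean): S(1−α)/4 = 20.15·0.917/4 = 4.621 W m^-2.
Set σT⁴ = 4.621 → T = (4.621/σ)^(1/4) = 95.01 K.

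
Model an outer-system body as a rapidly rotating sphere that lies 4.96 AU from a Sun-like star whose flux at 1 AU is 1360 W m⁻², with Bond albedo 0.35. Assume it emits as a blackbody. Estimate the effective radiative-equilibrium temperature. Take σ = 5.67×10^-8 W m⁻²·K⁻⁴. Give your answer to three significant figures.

112 kelvin

By the inverse-square law, S = 1360/4.96² = 55.28 W m⁻².
Absorbed flux (global mean): S(1−α)/4 = 55.28·0.65/4 = 8.983 W m⁻².
Balancing against σT⁴: T = (8.983/5.67×10⁻⁸)^(1/4) = 112.2 K.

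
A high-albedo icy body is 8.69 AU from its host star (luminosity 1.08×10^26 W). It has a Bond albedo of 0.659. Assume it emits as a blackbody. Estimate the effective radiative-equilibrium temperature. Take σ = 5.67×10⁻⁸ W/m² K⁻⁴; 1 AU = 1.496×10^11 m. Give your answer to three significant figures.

52.6 kelvin

d = 8.69 × 1.496×10^11 m = 1.300×10^12 m.
S = L/(4πd²) = 5.085 W/m².
The planet absorbs (1−α)S over its disc πR² and re-emits over 4πR², so the mean absorbed flux is (1−0.659)·5.085/4 = 0.4335 W/m².
Set σT⁴ = 0.4335 → T = (0.4335/σ)^(1/4) = 52.58 K.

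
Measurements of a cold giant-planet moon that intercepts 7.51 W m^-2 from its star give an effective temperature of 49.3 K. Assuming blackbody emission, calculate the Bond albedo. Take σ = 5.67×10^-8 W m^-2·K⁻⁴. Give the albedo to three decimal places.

Energy balance: S(1−α)/4 = σT⁴, so 1−α = 4σT⁴/S.
4σT⁴ = 4·5.67×10⁻⁸·(49.3)⁴ = 1.340 W m^-2.
1−α = 1.340/7.510 = 0.1784, so α = 0.8216.

0.822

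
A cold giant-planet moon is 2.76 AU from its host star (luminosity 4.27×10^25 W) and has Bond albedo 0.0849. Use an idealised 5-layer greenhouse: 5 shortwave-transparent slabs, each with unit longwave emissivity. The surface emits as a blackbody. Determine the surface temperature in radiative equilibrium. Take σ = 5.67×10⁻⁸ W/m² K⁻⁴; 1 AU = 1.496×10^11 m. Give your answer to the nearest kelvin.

148 K

d = 2.76 × 1.496×10^11 m = 4.129×10^11 m.
Flux at the orbit: S = L/(4πd²) = 4.27×10^25/(4π·(4.13×10^11)²) = 19.93 W/m².
The effective emission temperature is T_e = [S(1−α)/(4σ)]^¼ = 94.70 K.
With N = 5 opaque layers, T_s = (N+1)^(1/4)·T_e = 6^(1/4)·94.70 = 148.2 K.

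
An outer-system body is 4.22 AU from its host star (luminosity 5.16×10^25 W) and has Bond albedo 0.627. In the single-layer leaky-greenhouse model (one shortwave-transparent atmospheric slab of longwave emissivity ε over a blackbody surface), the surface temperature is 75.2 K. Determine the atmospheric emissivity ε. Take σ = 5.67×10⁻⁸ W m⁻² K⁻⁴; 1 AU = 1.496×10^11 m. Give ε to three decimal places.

0.940

Orbital distance: d = 4.22 AU = 6.313×10^11 m.
Flux at the orbit: S = L/(4πd²) = 5.16×10^25/(4π·(6.31×10^11)²) = 10.30 W m⁻².
First, T_e = [10.30·(1−0.627)/(4σ)]^(1/4) = 64.16 K.
T_s⁴ = T_e⁴·2/(2−ε) → ε = 2 − 2(T_e/T_s)⁴ = 2 − 2·(64.16/75.2)⁴ = 0.9403.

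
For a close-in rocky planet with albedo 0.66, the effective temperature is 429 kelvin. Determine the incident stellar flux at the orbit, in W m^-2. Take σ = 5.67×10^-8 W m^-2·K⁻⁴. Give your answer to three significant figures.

22600 W m^-2

Invert the energy balance for S: S = 4σT⁴/(1−α).
σT⁴ = 5.67×10⁻⁸·(429)⁴ = 1920 W m^-2.
S = 4·1920/0.34 = 22590 W m^-2.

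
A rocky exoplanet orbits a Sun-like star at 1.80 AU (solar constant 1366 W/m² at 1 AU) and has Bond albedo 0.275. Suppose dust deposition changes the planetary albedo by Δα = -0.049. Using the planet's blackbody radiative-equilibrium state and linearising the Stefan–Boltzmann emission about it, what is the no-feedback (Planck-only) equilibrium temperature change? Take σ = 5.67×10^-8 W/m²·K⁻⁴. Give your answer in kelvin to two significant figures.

3.2 kelvin

Flux at the orbit: S = 1366/(1.80)² = 421.6 W/m².
Unperturbed T_e = [421.6·(1−0.275)/(4σ)]^¼ = 191.6 K.
TOA radiative forcing: ΔF = −S·Δα/4 = −421.6·(-0.049)/4 = 5.165 W/m².
Linearising σT⁴ gives d(σT⁴)/dT = 4σT_e³ = 1.595 W/m² per K.
Hence the no-feedback warming is ΔF/(4σT_e³) = 3.24 K.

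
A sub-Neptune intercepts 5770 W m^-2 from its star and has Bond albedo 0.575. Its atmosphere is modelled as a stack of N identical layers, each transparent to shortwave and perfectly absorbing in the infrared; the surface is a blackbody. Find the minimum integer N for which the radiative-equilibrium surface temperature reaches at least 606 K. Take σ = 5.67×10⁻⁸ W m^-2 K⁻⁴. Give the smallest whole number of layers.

OLR = S(1−α)/4 = 613.1 W m^-2; the top layer radiates at T_e = 322.5 K.
T_s = (N+1)^(1/4)·T_e ≥ 606 K requires N+1 ≥ (T_s/T_e)⁴ = (606/322.5)⁴ = 12.473.
Rounding up, N = 12.

12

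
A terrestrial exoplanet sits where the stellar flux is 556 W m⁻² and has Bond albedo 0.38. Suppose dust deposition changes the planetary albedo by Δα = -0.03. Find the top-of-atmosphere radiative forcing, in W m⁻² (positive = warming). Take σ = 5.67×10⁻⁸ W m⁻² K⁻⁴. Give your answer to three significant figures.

ΔF = −(S/4)Δα = −(556.0/4)×(-0.03) = 4.170 W m⁻².

4.17 W m⁻²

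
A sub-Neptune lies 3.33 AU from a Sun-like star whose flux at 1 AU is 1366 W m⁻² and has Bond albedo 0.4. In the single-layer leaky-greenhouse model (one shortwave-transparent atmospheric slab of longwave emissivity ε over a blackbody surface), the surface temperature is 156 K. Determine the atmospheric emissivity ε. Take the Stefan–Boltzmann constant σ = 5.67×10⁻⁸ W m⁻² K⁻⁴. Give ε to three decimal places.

By the inverse-square law, S = 1366/3.33² = 123.2 W m⁻².
Effective temperature: T_e = [S(1−α)/(4σ)]^(1/4) = 134.4 K.
Since (2−ε)/2 = (T_e/T_s)⁴ = 0.5503, ε = 0.8995.

0.899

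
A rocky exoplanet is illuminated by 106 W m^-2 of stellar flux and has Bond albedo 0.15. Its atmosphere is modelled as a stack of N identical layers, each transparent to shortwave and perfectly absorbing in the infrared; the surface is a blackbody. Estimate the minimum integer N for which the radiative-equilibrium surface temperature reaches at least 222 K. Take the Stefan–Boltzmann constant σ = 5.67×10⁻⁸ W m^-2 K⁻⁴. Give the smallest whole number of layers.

6

OLR = S(1−α)/4 = 22.52 W m^-2; the top layer radiates at T_e = 141.2 K.
T_s = (N+1)^(1/4)·T_e ≥ 222 K requires N+1 ≥ (T_s/T_e)⁴ = (222/141.2)⁴ = 6.114.
Rounding up, N = 6.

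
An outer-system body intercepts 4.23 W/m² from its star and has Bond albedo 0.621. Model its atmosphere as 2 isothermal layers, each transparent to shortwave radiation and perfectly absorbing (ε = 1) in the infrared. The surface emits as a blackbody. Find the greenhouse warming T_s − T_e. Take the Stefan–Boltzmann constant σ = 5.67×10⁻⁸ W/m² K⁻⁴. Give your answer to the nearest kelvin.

The effective emission temperature is T_e = [S(1−α)/(4σ)]^¼ = 51.56 K.
T_s = (N+1)^(1/4)·T_e = 67.86 K.
Warming: T_s − T_e = 16.30 K.

16 kelvin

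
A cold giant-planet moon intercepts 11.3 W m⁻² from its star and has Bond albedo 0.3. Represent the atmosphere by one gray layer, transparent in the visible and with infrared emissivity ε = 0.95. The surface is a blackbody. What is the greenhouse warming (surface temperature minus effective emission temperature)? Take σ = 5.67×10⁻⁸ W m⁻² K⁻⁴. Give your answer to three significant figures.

13.4 K

Effective emission temperature (TOA balance): σT_e⁴ = S(1−α)/4 = 1.978 W m⁻² → T_e = 76.85 K.
Surface balance with a leaky layer gives σT_s⁴ = σT_e⁴·2/(2−ε), so T_s = T_e·[2/(2−0.95)]^(1/4) = 90.28 K.
Greenhouse warming: T_s − T_e = 13.43 K.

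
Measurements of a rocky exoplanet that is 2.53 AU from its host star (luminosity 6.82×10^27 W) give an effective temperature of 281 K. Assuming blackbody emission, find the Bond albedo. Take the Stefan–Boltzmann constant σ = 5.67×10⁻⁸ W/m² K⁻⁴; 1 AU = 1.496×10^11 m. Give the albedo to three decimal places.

0.627

Orbital distance: d = 2.53 AU = 3.785×10^11 m.
Spreading L over a sphere of radius d: S = 6.82×10^27/(4π·3.78×10^11²) = 3789 W/m².
From σT⁴ = S(1−α)/4 we invert for α: 1−α = 4σT⁴/S.
4σT⁴ = 4·5.67×10⁻⁸·(281)⁴ = 1414 W/m².
1−α = 1414/3789 = 0.3732, so α = 0.6268.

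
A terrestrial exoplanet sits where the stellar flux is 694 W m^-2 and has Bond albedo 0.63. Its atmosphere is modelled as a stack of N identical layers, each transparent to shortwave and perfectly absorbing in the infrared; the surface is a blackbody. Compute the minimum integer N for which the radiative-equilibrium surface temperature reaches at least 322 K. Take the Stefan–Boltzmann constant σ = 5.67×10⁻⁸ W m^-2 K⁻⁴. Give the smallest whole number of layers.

9

The effective emission temperature is T_e = [S(1−α)/(4σ)]^¼ = 183.4 K.
Need (N+1)T_e⁴ ≥ T_s⁴, i.e. N+1 ≥ (322/183.4)⁴ = 9.495.
So N ≥ 8.495; the smallest integer is N = 9.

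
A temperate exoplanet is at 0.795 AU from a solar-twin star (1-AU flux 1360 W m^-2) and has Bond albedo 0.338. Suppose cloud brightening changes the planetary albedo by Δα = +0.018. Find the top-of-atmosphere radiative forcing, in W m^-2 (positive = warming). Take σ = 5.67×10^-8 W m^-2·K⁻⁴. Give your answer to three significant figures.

-9.68 W m^-2

Flux at the orbit: S = 1360/(0.795)² = 2152 W m^-2.
ΔF = −(S/4)Δα = −(2152/4)×(+0.018) = -9.683 W m^-2.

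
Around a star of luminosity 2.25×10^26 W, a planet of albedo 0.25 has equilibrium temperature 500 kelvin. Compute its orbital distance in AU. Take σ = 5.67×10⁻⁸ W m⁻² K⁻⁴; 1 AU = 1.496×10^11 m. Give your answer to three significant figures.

Energy balance gives S = 4σT⁴/(1−α) = 18900 W m⁻².
From L = 4πd²S, d = √(2.25×10^26/(4π·18900)) = 3.078×10^10 m = 0.2057 AU.

0.206 AU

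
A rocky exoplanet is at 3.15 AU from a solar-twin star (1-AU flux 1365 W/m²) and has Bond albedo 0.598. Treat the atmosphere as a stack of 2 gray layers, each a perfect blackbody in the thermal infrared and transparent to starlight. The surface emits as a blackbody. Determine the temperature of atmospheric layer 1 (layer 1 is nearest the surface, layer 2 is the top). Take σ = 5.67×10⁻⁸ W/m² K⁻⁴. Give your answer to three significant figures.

149 K

Irradiance scales as 1/d², so S = 1365 W/m² × (1/3.15)² = 137.6 W/m².
The effective emission temperature is T_e = [S(1−α)/(4σ)]^¼ = 125.0 K.
In the N-layer model, layer k (counted from the surface) has T_k = (N+1−k)^(1/4)·T_e.
With k = 1: T_1 = (2+1−1)^¼·125.0 K = 148.6 K.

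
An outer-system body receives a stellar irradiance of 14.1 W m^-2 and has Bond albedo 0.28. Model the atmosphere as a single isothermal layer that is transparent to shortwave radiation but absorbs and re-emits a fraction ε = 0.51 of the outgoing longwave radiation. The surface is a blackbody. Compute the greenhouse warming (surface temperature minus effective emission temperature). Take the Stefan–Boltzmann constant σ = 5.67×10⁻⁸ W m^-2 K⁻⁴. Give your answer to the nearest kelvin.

The planet radiates to space at T_e = [S(1−α)/(4σ)]^(1/4) = 81.80 K.
The surface balance (absorbed SW + ε·downward IR = σT_s⁴) with T_a⁴ = T_s⁴/2 reduces to T_s = T_e·[2/(2−ε)]^¼ = 88.04 K.
Greenhouse warming: T_s − T_e = 6.247 K.

6 kelvin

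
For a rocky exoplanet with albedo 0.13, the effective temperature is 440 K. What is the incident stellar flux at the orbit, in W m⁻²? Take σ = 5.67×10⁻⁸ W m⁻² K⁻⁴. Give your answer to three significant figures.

9770 W m⁻²

Invert the energy balance for S: S = 4σT⁴/(1−α).
σT⁴ = 5.67×10⁻⁸·(440)⁴ = 2125 W m⁻².
S = 4·2125/0.87 = 9771 W m⁻².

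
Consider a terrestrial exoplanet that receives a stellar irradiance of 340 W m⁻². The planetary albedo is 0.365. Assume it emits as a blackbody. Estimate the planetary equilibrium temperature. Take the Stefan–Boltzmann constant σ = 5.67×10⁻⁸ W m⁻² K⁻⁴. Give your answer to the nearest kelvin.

The planet absorbs (1−α)S over its disc πR² and re-emits over 4πR², so the mean absorbed flux is (1−0.365)·340.0/4 = 53.98 W m⁻².
In equilibrium σT⁴ equals this, so T = 175.7 K.

176 kelvin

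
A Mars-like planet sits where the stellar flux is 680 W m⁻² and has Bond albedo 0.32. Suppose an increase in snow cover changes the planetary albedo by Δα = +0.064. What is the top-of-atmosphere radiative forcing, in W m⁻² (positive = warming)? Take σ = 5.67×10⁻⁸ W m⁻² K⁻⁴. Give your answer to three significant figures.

TOA radiative forcing: ΔF = −S·Δα/4 = −680.0·(+0.064)/4 = -10.88 W m⁻².

-10.9 W m⁻²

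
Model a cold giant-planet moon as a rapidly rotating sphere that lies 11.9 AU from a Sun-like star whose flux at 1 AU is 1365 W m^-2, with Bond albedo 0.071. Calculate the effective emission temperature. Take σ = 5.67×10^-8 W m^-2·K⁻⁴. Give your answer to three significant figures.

Irradiance scales as 1/d², so S = 1365 W m^-2 × (1/11.9)² = 9.639 W m^-2.
Absorbed flux (global mean): S(1−α)/4 = 9.639·0.929/4 = 2.239 W m^-2.
Balancing against σT⁴: T = (2.239/5.67×10⁻⁸)^(1/4) = 79.27 K.

79.3 kelvin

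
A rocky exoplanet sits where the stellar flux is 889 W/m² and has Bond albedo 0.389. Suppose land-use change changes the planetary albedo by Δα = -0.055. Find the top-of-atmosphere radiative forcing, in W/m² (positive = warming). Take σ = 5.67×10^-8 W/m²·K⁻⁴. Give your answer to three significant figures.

The change in absorbed flux is Δ[S(1−α)/4] = −SΔα/4 = 12.22 W/m².

12.2 W/m²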